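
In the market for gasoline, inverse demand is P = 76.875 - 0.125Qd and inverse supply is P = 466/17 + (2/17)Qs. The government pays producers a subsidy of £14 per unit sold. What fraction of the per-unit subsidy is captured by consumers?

Consumer share = 17/33

Pre-subsidy: 76.875 - 0.125Q = 466/17 + (2/17)Q gives Q* = 6727/33 and P* = 1696/33.
With the subsidy, sellers receive Ps = Pb + 14 for each unit, where Pb is the price buyers pay.
On the curves, Pb = 76.875 - 0.125Q and Ps = 466/17 + (2/17)Q; the wedge Ps − Pb = 14 gives 466/17 + (2/17)Q − (76.875 - 0.125Q) = 14, so Q' = 2877/11.
Then Pb = 76.875 − 0.125·(2877/11) = 486/11 and Ps = 466/17 + (2/17)·(2877/11) = 640/11.
Buyers' price falls by P* − Pb = 1696/33 − 486/11 = 238/33; sellers' price rises by Ps − P* = 640/11 − 1696/33 = 224/33.
So consumers capture (238/33)/14 = 17/33 of each unit of subsidy.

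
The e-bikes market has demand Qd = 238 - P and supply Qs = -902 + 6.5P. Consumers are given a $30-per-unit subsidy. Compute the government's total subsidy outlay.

Government cost = $3360

Pre-subsidy: 238 - P = -902 + 6.5P gives P* = 152, Q* = 86.
With the rebate, buyers effectively pay Pb = Ps − 30, where Ps is the price sellers receive.
Demand in terms of Ps becomes Qd = 238 − 1(Ps − 30) = 268 - Ps. Setting this equal to supply: 268 - Ps = -902 + 6.5Ps, so Ps = 156.
Buyers pay Pb = 156 − 30 = 126; Q' = -902 + 6.5·156 = 112.
Government outlay = subsidy × quantity = 30 × 112 = 3360.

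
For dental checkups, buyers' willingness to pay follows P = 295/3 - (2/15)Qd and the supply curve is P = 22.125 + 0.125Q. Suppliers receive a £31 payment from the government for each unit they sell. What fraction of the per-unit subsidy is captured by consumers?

Consumer share = 16/31

Pre-subsidy: 295/3 - (2/15)Q = 22.125 + 0.125Q gives Q* = 295 and P* = 59.
With the subsidy, sellers receive Ps = Pb + 31 for each unit, where Pb is the price buyers pay.
On the curves, Pb = 295/3 - (2/15)Q and Ps = 22.125 + 0.125Q; the wedge Ps − Pb = 31 gives 22.125 + 0.125Q − (295/3 - (2/15)Q) = 31, so Q' = 415.
Then Pb = 295/3 − (2/15)·415 = 43 and Ps = 22.125 + 0.125·415 = 74.
Buyers' price falls by P* − Pb = 59 − 43 = 16; sellers' price rises by Ps − P* = 74 − 59 = 15.
So consumers capture 16/31 = 16/31 of each unit of subsidy.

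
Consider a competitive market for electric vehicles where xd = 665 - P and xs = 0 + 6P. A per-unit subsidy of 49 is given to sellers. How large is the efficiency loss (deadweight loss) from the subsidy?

Pre-subsidy: 665 - P = 0 + 6P gives P* = 95, x* = 570.
With the subsidy, sellers receive Ps = Pb + 49 for each unit, where Pb is the price buyers pay.
Supply in terms of Pb becomes xs = 0 + 6(Pb + 49) = 294 + 6Pb. Setting this equal to demand: 665 - Pb = 294 + 6Pb, so Pb = 53.
Sellers receive Ps = 53 + 49 = 102; x' = 665 − 1·53 = 612.
The subsidy expands output by 612 − 570 = 42 past the efficient level; on those units the gap between marginal cost and willingness to pay runs from 0 up to 49.
DWL = ½ × 49 × 42 = 1029.

Deadweight loss = 1029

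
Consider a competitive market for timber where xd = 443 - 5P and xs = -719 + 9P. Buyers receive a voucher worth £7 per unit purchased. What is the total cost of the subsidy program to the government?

Pre-subsidy: 443 - 5P = -719 + 9P gives P* = 83, x* = 28.
With the rebate, buyers effectively pay Pb = Ps − 7, where Ps is the price sellers receive.
Demand in terms of Ps becomes xd = 443 − 5(Ps − 7) = 478 - 5Ps. Setting this equal to supply: 478 - 5Ps = -719 + 9Ps, so Ps = 85.5.
Buyers pay Pb = 85.5 − 7 = 78.5; x' = -719 + 9·85.5 = 50.5.
Government outlay = subsidy × quantity = 7 × 50.5 = 353.5.

Government cost = £353.5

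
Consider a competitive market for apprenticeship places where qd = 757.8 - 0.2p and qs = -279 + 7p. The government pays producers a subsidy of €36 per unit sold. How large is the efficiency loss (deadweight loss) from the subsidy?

Pre-subsidy: 757.8 - 0.2p = -279 + 7p gives p* = 144, q* = 729.
With the subsidy, sellers receive ps = pb + 36 for each unit, where pb is the price buyers pay.
Supply in terms of pb becomes qs = -279 + 7(pb + 36) = -27 + 7pb. Setting this equal to demand: 757.8 - 0.2pb = -27 + 7pb, so pb = 109.
Sellers receive ps = 109 + 36 = 145; q' = 757.8 − 0.2·109 = 736.
The subsidy expands output by 736 − 729 = 7 past the efficient level; on those units the gap between marginal cost and willingness to pay runs from 0 up to 36.
DWL = ½ × 36 × 7 = 126.

Deadweight loss = €126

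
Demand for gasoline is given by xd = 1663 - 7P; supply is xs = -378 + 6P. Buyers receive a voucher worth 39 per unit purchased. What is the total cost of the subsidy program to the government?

Pre-subsidy: 1663 - 7P = -378 + 6P gives P* = 157, x* = 564.
With the rebate, buyers effectively pay Pb = Ps − 39, where Ps is the price sellers receive.
Demand in terms of Ps becomes xd = 1663 − 7(Ps − 39) = 1936 - 7Ps. Setting this equal to supply: 1936 - 7Ps = -378 + 6Ps, so Ps = 178.
Buyers pay Pb = 178 − 39 = 139; x' = -378 + 6·178 = 690.
Government outlay = subsidy × quantity = 39 × 690 = 26910.

Government cost = 26910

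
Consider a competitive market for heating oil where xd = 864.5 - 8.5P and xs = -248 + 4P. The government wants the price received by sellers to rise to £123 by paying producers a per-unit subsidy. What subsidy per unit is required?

Required subsidy s = £50 per unit

At a seller price of 123, quantity supplied is -248 + 4·123 = 244.
Buyers absorb 244 only when they pay Pb with 864.5 − 8.5·Pb = 244, i.e. Pb = 73.
s = Ps − Pb = 123 − 73 = 50.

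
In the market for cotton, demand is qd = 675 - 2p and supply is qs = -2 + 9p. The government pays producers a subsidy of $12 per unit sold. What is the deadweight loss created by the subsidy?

Pre-subsidy: 675 - 2p = -2 + 9p gives p* = 677/11, q* = 6071/11.
With the subsidy, sellers receive ps = pb + 12 for each unit, where pb is the price buyers pay.
Supply in terms of pb becomes qs = -2 + 9(pb + 12) = 106 + 9pb. Setting this equal to demand: 675 - 2pb = 106 + 9pb, so pb = 569/11.
Sellers receive ps = 569/11 + 12 = 701/11; q' = 675 − 2·(569/11) = 6287/11.
The subsidy expands output by 6287/11 − 6071/11 = 216/11 past the efficient level; on those units the gap between marginal cost and willingness to pay runs from 0 up to 12.
DWL = ½ × 12 × 216/11 = 1296/11.

Deadweight loss = 1296/11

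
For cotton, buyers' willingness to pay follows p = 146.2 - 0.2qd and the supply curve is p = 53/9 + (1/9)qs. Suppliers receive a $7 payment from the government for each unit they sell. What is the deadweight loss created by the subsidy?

Deadweight loss = $78.75

Pre-subsidy: 146.2 - 0.2q = 53/9 + (1/9)q gives q* = 451 and p* = 56.
With the subsidy, sellers receive ps = pb + 7 for each unit, where pb is the price buyers pay.
On the curves, pb = 146.2 - 0.2q and ps = 53/9 + (1/9)q; the wedge ps − pb = 7 gives 53/9 + (1/9)q − (146.2 - 0.2q) = 7, so q' = 473.5.
Then pb = 146.2 − 0.2·473.5 = 51.5 and ps = 53/9 + (1/9)·473.5 = 58.5.
The subsidy expands output by 473.5 − 451 = 22.5 past the efficient level; on those units the gap between marginal cost and willingness to pay runs from 0 up to 7.
DWL = ½ × 7 × 22.5 = 78.75.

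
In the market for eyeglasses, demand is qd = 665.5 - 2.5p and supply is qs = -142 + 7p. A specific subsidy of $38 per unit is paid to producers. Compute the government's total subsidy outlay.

Pre-subsidy: 665.5 - 2.5p = -142 + 7p gives p* = 85, q* = 453.
With the subsidy, sellers receive ps = pb + 38 for each unit, where pb is the price buyers pay.
Supply in terms of pb becomes qs = -142 + 7(pb + 38) = 124 + 7pb. Setting this equal to demand: 665.5 - 2.5pb = 124 + 7pb, so pb = 57.
Sellers receive ps = 57 + 38 = 95; q' = 665.5 − 2.5·57 = 523.
Government outlay = subsidy × quantity = 38 × 523 = 19874.

Government cost = $19874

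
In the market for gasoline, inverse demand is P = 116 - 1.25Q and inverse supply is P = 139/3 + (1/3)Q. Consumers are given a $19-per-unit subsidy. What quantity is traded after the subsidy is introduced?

Q' = 56

Pre-subsidy: 116 - 1.25Q = 139/3 + (1/3)Q gives Q* = 44 and P* = 61.
With the rebate, buyers effectively pay Pb = Ps − 19, where Ps is the price sellers receive.
On the curves, Pb = 116 - 1.25Q and Ps = 139/3 + (1/3)Q; the wedge Ps − Pb = 19 gives 139/3 + (1/3)Q − (116 - 1.25Q) = 19, so Q' = 56.
Then Pb = 116 − 1.25·56 = 46 and Ps = 139/3 + (1/3)·56 = 65.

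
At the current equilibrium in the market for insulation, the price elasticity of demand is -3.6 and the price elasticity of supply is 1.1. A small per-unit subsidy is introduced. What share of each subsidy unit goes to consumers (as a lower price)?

Consumer share = 11/47

For a small subsidy around the equilibrium, the benefit split depends on the relative slopes, which at a point are proportional to the elasticities.
Buyer share = εs/(εs + |εd|) = 1.1/(1.1 + 3.6) = 11/47; seller share = |εd|/(εs + |εd|) = 36/47.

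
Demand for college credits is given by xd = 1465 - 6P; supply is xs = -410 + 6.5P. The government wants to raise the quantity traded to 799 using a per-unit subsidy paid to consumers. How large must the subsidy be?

At x = 799, invert demand for the buyer price: Pb = (1465 − 799)/6 = 111; invert supply for the seller price: Ps = (799 − (-410))/6.5 = 186.
The subsidy must fill the gap: s = Ps − Pb = 186 − 111 = 75.

Required subsidy s = 75 per unit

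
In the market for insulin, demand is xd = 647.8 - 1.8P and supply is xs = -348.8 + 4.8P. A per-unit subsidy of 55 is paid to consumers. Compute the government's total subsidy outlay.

Pre-subsidy: 647.8 - 1.8P = -348.8 + 4.8P gives P* = 151, x* = 376.
With the rebate, buyers effectively pay Pb = Ps − 55, where Ps is the price sellers receive.
Demand in terms of Ps becomes xd = 647.8 − 1.8(Ps − 55) = 746.8 - 1.8Ps. Setting this equal to supply: 746.8 - 1.8Ps = -348.8 + 4.8Ps, so Ps = 166.
Buyers pay Pb = 166 − 55 = 111; x' = -348.8 + 4.8·166 = 448.
Government outlay = subsidy × quantity = 55 × 448 = 24640.

Government cost = 24640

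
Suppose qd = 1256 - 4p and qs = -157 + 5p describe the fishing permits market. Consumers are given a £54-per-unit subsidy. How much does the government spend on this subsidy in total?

Government cost = £40392

Pre-subsidy: 1256 - 4p = -157 + 5p gives p* = 157, q* = 628.
With the rebate, buyers effectively pay pb = ps − 54, where ps is the price sellers receive.
Demand in terms of ps becomes qd = 1256 − 4(ps − 54) = 1472 - 4ps. Setting this equal to supply: 1472 - 4ps = -157 + 5ps, so ps = 181.
Buyers pay pb = 181 − 54 = 127; q' = -157 + 5·181 = 748.
Government outlay = subsidy × quantity = 54 × 748 = 40392.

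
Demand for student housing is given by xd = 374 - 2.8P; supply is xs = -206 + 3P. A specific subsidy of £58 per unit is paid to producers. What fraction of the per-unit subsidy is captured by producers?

Producer share = 14/29

Pre-subsidy: 374 - 2.8P = -206 + 3P gives P* = 100, x* = 94.
With the subsidy, sellers receive Ps = Pb + 58 for each unit, where Pb is the price buyers pay.
Supply in terms of Pb becomes xs = -206 + 3(Pb + 58) = -32 + 3Pb. Setting this equal to demand: 374 - 2.8Pb = -32 + 3Pb, so Pb = 70.
Sellers receive Ps = 70 + 58 = 128; x' = 374 − 2.8·70 = 178.
Buyers' price falls by P* − Pb = 100 − 70 = 30; sellers' price rises by Ps − P* = 128 − 100 = 28.
So producers capture 28/58 = 14/29 of each unit of subsidy.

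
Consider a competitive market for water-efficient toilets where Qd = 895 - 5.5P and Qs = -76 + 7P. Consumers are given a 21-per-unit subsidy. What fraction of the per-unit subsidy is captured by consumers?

Consumer share = 0.56

Pre-subsidy: 895 - 5.5P = -76 + 7P gives P* = 77.68, Q* = 467.76.
With the rebate, buyers effectively pay Pb = Ps − 21, where Ps is the price sellers receive.
Demand in terms of Ps becomes Qd = 895 − 5.5(Ps − 21) = 1010.5 - 5.5Ps. Setting this equal to supply: 1010.5 - 5.5Ps = -76 + 7Ps, so Ps = 86.92.
Buyers pay Pb = 86.92 − 21 = 65.92; Q' = -76 + 7·86.92 = 532.44.
Buyers' price falls by P* − Pb = 77.68 − 65.92 = 11.76; sellers' price rises by Ps − P* = 86.92 − 77.68 = 9.24.
So consumers capture 11.76/21 = 0.56 of each unit of subsidy.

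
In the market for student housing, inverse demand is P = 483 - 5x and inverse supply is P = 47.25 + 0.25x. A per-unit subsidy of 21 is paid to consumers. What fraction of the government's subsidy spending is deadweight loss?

DWL / government spending = 2/87

Pre-subsidy: 483 - 5x = 47.25 + 0.25x gives x* = 83 and P* = 68.
With the rebate, buyers effectively pay Pb = Ps − 21, where Ps is the price sellers receive.
On the curves, Pb = 483 - 5x and Ps = 47.25 + 0.25x; the wedge Ps − Pb = 21 gives 47.25 + 0.25x − (483 - 5x) = 21, so x' = 87.
Then Pb = 483 − 5·87 = 48 and Ps = 47.25 + 0.25·87 = 69.
ΔCS = ½(83 + 87)(68 − 48) = 1700; ΔPS = ½(83 + 87)(69 − 68) = 85.
Government spending = 21 × 87 = 1827.
DWL = ½ × 21 × (87 − 83) = 42; fraction = 42 / 1827 = 2/87.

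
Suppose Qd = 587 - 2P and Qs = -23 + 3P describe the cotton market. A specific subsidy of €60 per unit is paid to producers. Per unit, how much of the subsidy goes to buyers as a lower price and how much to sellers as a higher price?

Buyers gain €36 per unit; sellers gain €24 per unit

Pre-subsidy: 587 - 2P = -23 + 3P gives P* = 122, Q* = 343.
With the subsidy, sellers receive Ps = Pb + 60 for each unit, where Pb is the price buyers pay.
Supply in terms of Pb becomes Qs = -23 + 3(Pb + 60) = 157 + 3Pb. Setting this equal to demand: 587 - 2Pb = 157 + 3Pb, so Pb = 86.
Sellers receive Ps = 86 + 60 = 146; Q' = 587 − 2·86 = 415.
Buyers' price falls by P* − Pb = 122 − 86 = 36; sellers' price rises by Ps − P* = 146 − 122 = 24.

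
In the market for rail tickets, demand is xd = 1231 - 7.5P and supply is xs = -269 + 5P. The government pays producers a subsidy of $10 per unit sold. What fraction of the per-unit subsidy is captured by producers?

Producer share = 0.6

Pre-subsidy: 1231 - 7.5P = -269 + 5P gives P* = 120, x* = 331.
With the subsidy, sellers receive Ps = Pb + 10 for each unit, where Pb is the price buyers pay.
Supply in terms of Pb becomes xs = -269 + 5(Pb + 10) = -219 + 5Pb. Setting this equal to demand: 1231 - 7.5Pb = -219 + 5Pb, so Pb = 116.
Sellers receive Ps = 116 + 10 = 126; x' = 1231 − 7.5·116 = 361.
Buyers' price falls by P* − Pb = 120 − 116 = 4; sellers' price rises by Ps − P* = 126 − 120 = 6.
So producers capture 6/10 = 0.6 of each unit of subsidy.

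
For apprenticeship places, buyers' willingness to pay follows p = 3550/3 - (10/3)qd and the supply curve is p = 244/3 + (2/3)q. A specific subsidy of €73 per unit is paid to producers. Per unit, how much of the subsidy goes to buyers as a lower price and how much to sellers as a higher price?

Pre-subsidy: 3550/3 - (10/3)q = 244/3 + (2/3)q gives q* = 275.5 and p* = 265.
With the subsidy, sellers receive ps = pb + 73 for each unit, where pb is the price buyers pay.
On the curves, pb = 3550/3 - (10/3)q and ps = 244/3 + (2/3)q; the wedge ps − pb = 73 gives 244/3 + (2/3)q − (3550/3 - (10/3)q) = 73, so q' = 293.75.
Then pb = 3550/3 − (10/3)·293.75 = 1225/6 and ps = 244/3 + (2/3)·293.75 = 1663/6.
Buyers' price falls by p* − pb = 265 − 1225/6 = 365/6; sellers' price rises by ps − p* = 1663/6 − 265 = 73/6.

Buyers gain 365/6 per unit; sellers gain 73/6 per unit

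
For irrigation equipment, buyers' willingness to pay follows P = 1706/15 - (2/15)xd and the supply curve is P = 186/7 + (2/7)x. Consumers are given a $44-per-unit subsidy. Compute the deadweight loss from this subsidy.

Pre-subsidy: 1706/15 - (2/15)x = 186/7 + (2/7)x gives x* = 208 and P* = 86.
With the rebate, buyers effectively pay Pb = Ps − 44, where Ps is the price sellers receive.
On the curves, Pb = 1706/15 - (2/15)x and Ps = 186/7 + (2/7)x; the wedge Ps − Pb = 44 gives 186/7 + (2/7)x − (1706/15 - (2/15)x) = 44, so x' = 313.
Then Pb = 1706/15 − (2/15)·313 = 72 and Ps = 186/7 + (2/7)·313 = 116.
The subsidy expands output by 313 − 208 = 105 past the efficient level; on those units the gap between marginal cost and willingness to pay runs from 0 up to 44.
DWL = ½ × 44 × 105 = 2310.

Deadweight loss = $2310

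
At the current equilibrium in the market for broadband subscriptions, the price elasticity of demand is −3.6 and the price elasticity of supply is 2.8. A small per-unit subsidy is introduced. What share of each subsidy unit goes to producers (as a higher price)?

For a small subsidy around the equilibrium, the benefit split depends on the relative slopes, which at a point are proportional to the elasticities.
Buyer share = εs/(εs + |εd|) = 2.8/(2.8 + 3.6) = 0.4375; seller share = |εd|/(εs + |εd|) = 0.5625.
So producers capture 0.5625 of the subsidy.

Producer share = 0.5625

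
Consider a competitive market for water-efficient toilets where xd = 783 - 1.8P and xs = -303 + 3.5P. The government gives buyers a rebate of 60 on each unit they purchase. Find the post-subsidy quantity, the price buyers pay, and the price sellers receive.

Pre-subsidy: 783 - 1.8P = -303 + 3.5P gives P* = 10860/53, x* = 21951/53.
With the rebate, buyers effectively pay Pb = Ps − 60, where Ps is the price sellers receive.
Demand in terms of Ps becomes xd = 783 − 1.8(Ps − 60) = 891 - 1.8Ps. Setting this equal to supply: 891 - 1.8Ps = -303 + 3.5Ps, so Ps = 11940/53.
Buyers pay Pb = 11940/53 − 60 = 8760/53; x' = -303 + 3.5·(11940/53) = 25731/53.

x' = 25731/53; buyers pay 8760/53; sellers receive 11940/53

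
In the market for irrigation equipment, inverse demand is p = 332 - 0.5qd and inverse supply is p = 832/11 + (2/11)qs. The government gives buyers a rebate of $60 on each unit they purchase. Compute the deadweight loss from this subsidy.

Deadweight loss = $2640

Pre-subsidy: 332 - 0.5q = 832/11 + (2/11)q gives q* = 376 and p* = 144.
With the rebate, buyers effectively pay pb = ps − 60, where ps is the price sellers receive.
On the curves, pb = 332 - 0.5q and ps = 832/11 + (2/11)q; the wedge ps − pb = 60 gives 832/11 + (2/11)q − (332 - 0.5q) = 60, so q' = 464.
Then pb = 332 − 0.5·464 = 100 and ps = 832/11 + (2/11)·464 = 160.
The subsidy expands output by 464 − 376 = 88 past the efficient level; on those units the gap between marginal cost and willingness to pay runs from 0 up to 60.
DWL = ½ × 60 × 88 = 2640.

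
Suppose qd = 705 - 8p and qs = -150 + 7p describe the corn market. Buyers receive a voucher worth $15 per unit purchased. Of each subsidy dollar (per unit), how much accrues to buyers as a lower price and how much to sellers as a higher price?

Buyers gain $7 per unit; sellers gain $8 per unit

Pre-subsidy: 705 - 8p = -150 + 7p gives p* = 57, q* = 249.
With the rebate, buyers effectively pay pb = ps − 15, where ps is the price sellers receive.
Demand in terms of ps becomes qd = 705 − 8(ps − 15) = 825 - 8ps. Setting this equal to supply: 825 - 8ps = -150 + 7ps, so ps = 65.
Buyers pay pb = 65 − 15 = 50; q' = -150 + 7·65 = 305.
Buyers' price falls by p* − pb = 57 − 50 = 7; sellers' price rises by ps − p* = 65 − 57 = 8.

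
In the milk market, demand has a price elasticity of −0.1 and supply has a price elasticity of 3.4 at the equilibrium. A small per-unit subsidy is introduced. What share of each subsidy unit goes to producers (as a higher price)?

Producer share = 1/35

For a small subsidy around the equilibrium, the benefit split depends on the relative slopes, which at a point are proportional to the elasticities.
Buyer share = εs/(εs + |εd|) = 3.4/(3.4 + 0.1) = 34/35; seller share = |εd|/(εs + |εd|) = 1/35.
So producers capture 1/35 of the subsidy.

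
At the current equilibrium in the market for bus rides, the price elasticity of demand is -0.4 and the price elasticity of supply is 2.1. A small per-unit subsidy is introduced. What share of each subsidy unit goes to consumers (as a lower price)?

For a small subsidy around the equilibrium, the benefit split depends on the relative slopes, which at a point are proportional to the elasticities.
Buyer share = εs/(εs + |εd|) = 2.1/(2.1 + 0.4) = 0.84; seller share = |εd|/(εs + |εd|) = 0.16.

Consumer share = 0.84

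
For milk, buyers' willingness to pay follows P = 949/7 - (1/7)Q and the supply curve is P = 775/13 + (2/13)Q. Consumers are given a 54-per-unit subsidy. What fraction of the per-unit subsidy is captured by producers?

Producer share = 14/27

Pre-subsidy: 949/7 - (1/7)Q = 775/13 + (2/13)Q gives Q* = 256 and P* = 99.
With the rebate, buyers effectively pay Pb = Ps − 54, where Ps is the price sellers receive.
On the curves, Pb = 949/7 - (1/7)Q and Ps = 775/13 + (2/13)Q; the wedge Ps − Pb = 54 gives 775/13 + (2/13)Q − (949/7 - (1/7)Q) = 54, so Q' = 438.
Then Pb = 949/7 − (1/7)·438 = 73 and Ps = 775/13 + (2/13)·438 = 127.
Buyers' price falls by P* − Pb = 99 − 73 = 26; sellers' price rises by Ps − P* = 127 − 99 = 28.
So producers capture 28/54 = 14/27 of each unit of subsidy.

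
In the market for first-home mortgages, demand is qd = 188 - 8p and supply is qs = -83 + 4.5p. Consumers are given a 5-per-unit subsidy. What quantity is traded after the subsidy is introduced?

q' = 28.96

Pre-subsidy: 188 - 8p = -83 + 4.5p gives p* = 21.68, q* = 14.56.
With the rebate, buyers effectively pay pb = ps − 5, where ps is the price sellers receive.
Demand in terms of ps becomes qd = 188 − 8(ps − 5) = 228 - 8ps. Setting this equal to supply: 228 - 8ps = -83 + 4.5ps, so ps = 24.88.
Buyers pay pb = 24.88 − 5 = 19.88; q' = -83 + 4.5·24.88 = 28.96.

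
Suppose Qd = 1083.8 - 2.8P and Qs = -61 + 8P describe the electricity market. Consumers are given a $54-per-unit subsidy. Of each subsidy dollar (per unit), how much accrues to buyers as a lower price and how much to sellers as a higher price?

Pre-subsidy: 1083.8 - 2.8P = -61 + 8P gives P* = 106, Q* = 787.
With the rebate, buyers effectively pay Pb = Ps − 54, where Ps is the price sellers receive.
Demand in terms of Ps becomes Qd = 1083.8 − 2.8(Ps − 54) = 1235 - 2.8Ps. Setting this equal to supply: 1235 - 2.8Ps = -61 + 8Ps, so Ps = 120.
Buyers pay Pb = 120 − 54 = 66; Q' = -61 + 8·120 = 899.
Buyers' price falls by P* − Pb = 106 − 66 = 40; sellers' price rises by Ps − P* = 120 − 106 = 14.

Buyers gain $40 per unit; sellers gain $14 per unit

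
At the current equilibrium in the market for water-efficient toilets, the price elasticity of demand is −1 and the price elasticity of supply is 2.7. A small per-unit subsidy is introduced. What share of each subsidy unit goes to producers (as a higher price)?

For a small subsidy around the equilibrium, the benefit split depends on the relative slopes, which at a point are proportional to the elasticities.
Buyer share = εs/(εs + |εd|) = 2.7/(2.7 + 1) = 27/37; seller share = |εd|/(εs + |εd|) = 10/37.
So producers capture 10/37 of the subsidy.

Producer share = 10/37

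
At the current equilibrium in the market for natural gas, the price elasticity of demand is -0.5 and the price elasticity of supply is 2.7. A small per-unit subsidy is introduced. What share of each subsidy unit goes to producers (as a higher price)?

Producer share = 0.15625

For a small subsidy around the equilibrium, the benefit split depends on the relative slopes, which at a point are proportional to the elasticities.
Buyer share = εs/(εs + |εd|) = 2.7/(2.7 + 0.5) = 0.84375; seller share = |εd|/(εs + |εd|) = 0.15625.
So producers capture 0.15625 of the subsidy.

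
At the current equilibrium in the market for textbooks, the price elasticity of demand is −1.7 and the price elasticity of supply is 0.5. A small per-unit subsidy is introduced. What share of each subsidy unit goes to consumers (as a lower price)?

Consumer share = 5/22

For a small subsidy around the equilibrium, the benefit split depends on the relative slopes, which at a point are proportional to the elasticities.
Buyer share = εs/(εs + |εd|) = 0.5/(0.5 + 1.7) = 5/22; seller share = |εd|/(εs + |εd|) = 17/22.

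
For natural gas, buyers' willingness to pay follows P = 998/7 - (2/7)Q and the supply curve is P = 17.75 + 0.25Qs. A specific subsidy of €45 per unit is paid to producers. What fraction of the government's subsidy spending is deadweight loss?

Pre-subsidy: 998/7 - (2/7)Q = 17.75 + 0.25Q gives Q* = 233 and P* = 76.
With the subsidy, sellers receive Ps = Pb + 45 for each unit, where Pb is the price buyers pay.
On the curves, Pb = 998/7 - (2/7)Q and Ps = 17.75 + 0.25Q; the wedge Ps − Pb = 45 gives 17.75 + 0.25Q − (998/7 - (2/7)Q) = 45, so Q' = 317.
Then Pb = 998/7 − (2/7)·317 = 52 and Ps = 17.75 + 0.25·317 = 97.
ΔCS = ½(233 + 317)(76 − 52) = 6600; ΔPS = ½(233 + 317)(97 − 76) = 5775.
Government spending = 45 × 317 = 14265.
DWL = ½ × 45 × (317 − 233) = 1890; fraction = 1890 / 14265 = 42/317.

DWL / government spending = 42/317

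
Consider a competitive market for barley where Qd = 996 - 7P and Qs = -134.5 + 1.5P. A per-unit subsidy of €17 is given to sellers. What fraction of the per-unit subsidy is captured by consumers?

Pre-subsidy: 996 - 7P = -134.5 + 1.5P gives P* = 133, Q* = 65.
With the subsidy, sellers receive Ps = Pb + 17 for each unit, where Pb is the price buyers pay.
Supply in terms of Pb becomes Qs = -134.5 + 1.5(Pb + 17) = -109 + 1.5Pb. Setting this equal to demand: 996 - 7Pb = -109 + 1.5Pb, so Pb = 130.
Sellers receive Ps = 130 + 17 = 147; Q' = 996 − 7·130 = 86.
Buyers' price falls by P* − Pb = 133 − 130 = 3; sellers' price rises by Ps − P* = 147 − 133 = 14.
So consumers capture 3/17 = 3/17 of each unit of subsidy.

Consumer share = 3/17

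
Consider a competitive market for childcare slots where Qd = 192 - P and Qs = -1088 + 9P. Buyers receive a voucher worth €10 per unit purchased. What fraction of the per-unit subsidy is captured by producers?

Pre-subsidy: 192 - P = -1088 + 9P gives P* = 128, Q* = 64.
With the rebate, buyers effectively pay Pb = Ps − 10, where Ps is the price sellers receive.
Demand in terms of Ps becomes Qd = 192 − 1(Ps − 10) = 202 - Ps. Setting this equal to supply: 202 - Ps = -1088 + 9Ps, so Ps = 129.
Buyers pay Pb = 129 − 10 = 119; Q' = -1088 + 9·129 = 73.
Buyers' price falls by P* − Pb = 128 − 119 = 9; sellers' price rises by Ps − P* = 129 − 128 = 1.
So producers capture 1/10 = 0.1 of each unit of subsidy.

Producer share = 0.1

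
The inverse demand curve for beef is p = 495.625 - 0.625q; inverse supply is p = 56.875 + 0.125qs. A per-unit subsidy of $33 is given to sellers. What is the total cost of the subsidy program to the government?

Government cost = $20757

Pre-subsidy: 495.625 - 0.625q = 56.875 + 0.125q gives q* = 585 and p* = 130.
With the subsidy, sellers receive ps = pb + 33 for each unit, where pb is the price buyers pay.
On the curves, pb = 495.625 - 0.625q and ps = 56.875 + 0.125q; the wedge ps − pb = 33 gives 56.875 + 0.125q − (495.625 - 0.625q) = 33, so q' = 629.
Then pb = 495.625 − 0.625·629 = 102.5 and ps = 56.875 + 0.125·629 = 135.5.
Government outlay = subsidy × quantity = 33 × 629 = 20757.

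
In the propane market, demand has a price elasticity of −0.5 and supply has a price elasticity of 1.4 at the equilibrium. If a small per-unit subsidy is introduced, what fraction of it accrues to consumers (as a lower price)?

For a small subsidy around the equilibrium, the benefit split depends on the relative slopes, which at a point are proportional to the elasticities.
Buyer share = εs/(εs + |εd|) = 1.4/(1.4 + 0.5) = 14/19; seller share = |εd|/(εs + |εd|) = 5/19.

Consumer share = 14/19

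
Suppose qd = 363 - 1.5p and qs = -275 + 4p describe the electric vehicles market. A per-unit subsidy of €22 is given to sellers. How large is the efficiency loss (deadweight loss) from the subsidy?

Deadweight loss = €264

Pre-subsidy: 363 - 1.5p = -275 + 4p gives p* = 116, q* = 189.
With the subsidy, sellers receive ps = pb + 22 for each unit, where pb is the price buyers pay.
Supply in terms of pb becomes qs = -275 + 4(pb + 22) = -187 + 4pb. Setting this equal to demand: 363 - 1.5pb = -187 + 4pb, so pb = 100.
Sellers receive ps = 100 + 22 = 122; q' = 363 − 1.5·100 = 213.
The subsidy expands output by 213 − 189 = 24 past the efficient level; on those units the gap between marginal cost and willingness to pay runs from 0 up to 22.
DWL = ½ × 22 × 24 = 264.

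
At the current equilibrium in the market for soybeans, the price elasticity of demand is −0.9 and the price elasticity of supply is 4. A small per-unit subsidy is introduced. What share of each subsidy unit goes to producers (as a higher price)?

For a small subsidy around the equilibrium, the benefit split depends on the relative slopes, which at a point are proportional to the elasticities.
Buyer share = εs/(εs + |εd|) = 4/(4 + 0.9) = 40/49; seller share = |εd|/(εs + |εd|) = 9/49.
So producers capture 9/49 of the subsidy.

Producer share = 9/49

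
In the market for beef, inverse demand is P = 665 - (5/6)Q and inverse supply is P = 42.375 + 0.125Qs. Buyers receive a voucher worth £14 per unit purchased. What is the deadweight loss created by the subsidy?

Deadweight loss = 2352/23

Pre-subsidy: 665 - (5/6)Q = 42.375 + 0.125Q gives Q* = 14943/23 and P* = 5685/46.
With the rebate, buyers effectively pay Pb = Ps − 14, where Ps is the price sellers receive.
On the curves, Pb = 665 - (5/6)Q and Ps = 42.375 + 0.125Q; the wedge Ps − Pb = 14 gives 42.375 + 0.125Q − (665 - (5/6)Q) = 14, so Q' = 15279/23.
Then Pb = 665 − (5/6)·(15279/23) = 5125/46 and Ps = 42.375 + 0.125·(15279/23) = 5769/46.
The subsidy expands output by 15279/23 − 14943/23 = 336/23 past the efficient level; on those units the gap between marginal cost and willingness to pay runs from 0 up to 14.
DWL = ½ × 14 × 336/23 = 2352/23.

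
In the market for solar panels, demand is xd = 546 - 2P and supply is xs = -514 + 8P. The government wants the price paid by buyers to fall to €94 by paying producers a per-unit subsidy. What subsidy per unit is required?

At a buyer price of 94, quantity demanded is 546 − 2·94 = 358.
Sellers supply 358 only when they receive Ps with -514 + 8·Ps = 358, i.e. Ps = 109.
s = Ps − Pb = 109 − 94 = 15.

Required subsidy s = €15 per unit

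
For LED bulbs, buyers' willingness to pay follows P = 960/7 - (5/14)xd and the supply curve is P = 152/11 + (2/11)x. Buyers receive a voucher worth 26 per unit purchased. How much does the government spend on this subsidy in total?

Government cost = 597896/83

Pre-subsidy: 960/7 - (5/14)x = 152/11 + (2/11)x gives x* = 18992/83 and P* = 4600/83.
With the rebate, buyers effectively pay Pb = Ps − 26, where Ps is the price sellers receive.
On the curves, Pb = 960/7 - (5/14)x and Ps = 152/11 + (2/11)x; the wedge Ps − Pb = 26 gives 152/11 + (2/11)x − (960/7 - (5/14)x) = 26, so x' = 22996/83.
Then Pb = 960/7 − (5/14)·(22996/83) = 3170/83 and Ps = 152/11 + (2/11)·(22996/83) = 5328/83.
Government outlay = subsidy × quantity = 26 × 22996/83 = 597896/83.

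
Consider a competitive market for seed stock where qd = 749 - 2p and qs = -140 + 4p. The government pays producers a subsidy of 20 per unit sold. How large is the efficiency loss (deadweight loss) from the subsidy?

Deadweight loss = 800/3

Pre-subsidy: 749 - 2p = -140 + 4p gives p* = 889/6, q* = 1358/3.
With the subsidy, sellers receive ps = pb + 20 for each unit, where pb is the price buyers pay.
Supply in terms of pb becomes qs = -140 + 4(pb + 20) = -60 + 4pb. Setting this equal to demand: 749 - 2pb = -60 + 4pb, so pb = 809/6.
Sellers receive ps = 809/6 + 20 = 929/6; q' = 749 − 2·(809/6) = 1438/3.
The subsidy expands output by 1438/3 − 1358/3 = 80/3 past the efficient level; on those units the gap between marginal cost and willingness to pay runs from 0 up to 20.
DWL = ½ × 20 × 80/3 = 800/3.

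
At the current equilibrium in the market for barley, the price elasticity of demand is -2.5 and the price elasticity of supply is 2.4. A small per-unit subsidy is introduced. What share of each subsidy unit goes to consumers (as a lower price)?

For a small subsidy around the equilibrium, the benefit split depends on the relative slopes, which at a point are proportional to the elasticities.
Buyer share = εs/(εs + |εd|) = 2.4/(2.4 + 2.5) = 24/49; seller share = |εd|/(εs + |εd|) = 25/49.

Consumer share = 24/49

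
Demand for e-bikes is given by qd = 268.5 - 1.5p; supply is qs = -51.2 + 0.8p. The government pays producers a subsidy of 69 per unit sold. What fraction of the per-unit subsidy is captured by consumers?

Consumer share = 8/23

Pre-subsidy: 268.5 - 1.5p = -51.2 + 0.8p gives p* = 139, q* = 60.
With the subsidy, sellers receive ps = pb + 69 for each unit, where pb is the price buyers pay.
Supply in terms of pb becomes qs = -51.2 + 0.8(pb + 69) = 4 + 0.8pb. Setting this equal to demand: 268.5 - 1.5pb = 4 + 0.8pb, so pb = 115.
Sellers receive ps = 115 + 69 = 184; q' = 268.5 − 1.5·115 = 96.
Buyers' price falls by p* − pb = 139 − 115 = 24; sellers' price rises by ps − p* = 184 − 139 = 45.
So consumers capture 24/69 = 8/23 of each unit of subsidy.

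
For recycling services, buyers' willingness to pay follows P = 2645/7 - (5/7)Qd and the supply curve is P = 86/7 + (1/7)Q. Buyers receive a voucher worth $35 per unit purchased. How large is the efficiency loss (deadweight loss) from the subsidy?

Deadweight loss = 8575/12

Pre-subsidy: 2645/7 - (5/7)Q = 86/7 + (1/7)Q gives Q* = 426.5 and P* = 1025/14.
With the rebate, buyers effectively pay Pb = Ps − 35, where Ps is the price sellers receive.
On the curves, Pb = 2645/7 - (5/7)Q and Ps = 86/7 + (1/7)Q; the wedge Ps − Pb = 35 gives 86/7 + (1/7)Q − (2645/7 - (5/7)Q) = 35, so Q' = 1402/3.
Then Pb = 2645/7 − (5/7)·(1402/3) = 925/21 and Ps = 86/7 + (1/7)·(1402/3) = 1660/21.
The subsidy expands output by 1402/3 − 426.5 = 245/6 past the efficient level; on those units the gap between marginal cost and willingness to pay runs from 0 up to 35.
DWL = ½ × 35 × 245/6 = 8575/12.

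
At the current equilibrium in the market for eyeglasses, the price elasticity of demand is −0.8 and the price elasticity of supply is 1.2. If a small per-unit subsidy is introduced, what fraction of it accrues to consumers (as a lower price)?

For a small subsidy around the equilibrium, the benefit split depends on the relative slopes, which at a point are proportional to the elasticities.
Buyer share = εs/(εs + |εd|) = 1.2/(1.2 + 0.8) = 0.6; seller share = |εd|/(εs + |εd|) = 0.4.

Consumer share = 0.6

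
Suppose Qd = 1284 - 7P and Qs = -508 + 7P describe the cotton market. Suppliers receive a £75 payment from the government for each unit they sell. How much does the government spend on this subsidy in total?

Pre-subsidy: 1284 - 7P = -508 + 7P gives P* = 128, Q* = 388.
With the subsidy, sellers receive Ps = Pb + 75 for each unit, where Pb is the price buyers pay.
Supply in terms of Pb becomes Qs = -508 + 7(Pb + 75) = 17 + 7Pb. Setting this equal to demand: 1284 - 7Pb = 17 + 7Pb, so Pb = 90.5.
Sellers receive Ps = 90.5 + 75 = 165.5; Q' = 1284 − 7·90.5 = 650.5.
Government outlay = subsidy × quantity = 75 × 650.5 = 48787.5.

Government cost = £48787.5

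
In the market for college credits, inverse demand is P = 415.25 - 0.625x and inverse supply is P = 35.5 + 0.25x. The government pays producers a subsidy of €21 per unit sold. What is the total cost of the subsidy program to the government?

Government cost = €9618

Pre-subsidy: 415.25 - 0.625x = 35.5 + 0.25x gives x* = 434 and P* = 144.
With the subsidy, sellers receive Ps = Pb + 21 for each unit, where Pb is the price buyers pay.
On the curves, Pb = 415.25 - 0.625x and Ps = 35.5 + 0.25x; the wedge Ps − Pb = 21 gives 35.5 + 0.25x − (415.25 - 0.625x) = 21, so x' = 458.
Then Pb = 415.25 − 0.625·458 = 129 and Ps = 35.5 + 0.25·458 = 150.
Government outlay = subsidy × quantity = 21 × 458 = 9618.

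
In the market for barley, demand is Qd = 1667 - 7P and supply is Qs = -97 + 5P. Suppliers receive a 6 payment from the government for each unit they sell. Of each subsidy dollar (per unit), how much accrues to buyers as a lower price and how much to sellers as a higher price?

Pre-subsidy: 1667 - 7P = -97 + 5P gives P* = 147, Q* = 638.
With the subsidy, sellers receive Ps = Pb + 6 for each unit, where Pb is the price buyers pay.
Supply in terms of Pb becomes Qs = -97 + 5(Pb + 6) = -67 + 5Pb. Setting this equal to demand: 1667 - 7Pb = -67 + 5Pb, so Pb = 144.5.
Sellers receive Ps = 144.5 + 6 = 150.5; Q' = 1667 − 7·144.5 = 655.5.
Buyers' price falls by P* − Pb = 147 − 144.5 = 2.5; sellers' price rises by Ps − P* = 150.5 − 147 = 3.5.

Buyers gain 2.5 per unit; sellers gain 3.5 per unit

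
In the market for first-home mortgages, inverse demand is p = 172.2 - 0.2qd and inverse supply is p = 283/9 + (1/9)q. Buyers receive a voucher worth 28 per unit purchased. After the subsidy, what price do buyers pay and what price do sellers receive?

Pre-subsidy: 172.2 - 0.2q = 283/9 + (1/9)q gives q* = 3167/7 and p* = 572/7.
With the rebate, buyers effectively pay pb = ps − 28, where ps is the price sellers receive.
On the curves, pb = 172.2 - 0.2q and ps = 283/9 + (1/9)q; the wedge ps − pb = 28 gives 283/9 + (1/9)q − (172.2 - 0.2q) = 28, so q' = 3797/7.
Then pb = 172.2 − 0.2·(3797/7) = 446/7 and ps = 283/9 + (1/9)·(3797/7) = 642/7.

Buyers pay 446/7; sellers receive 642/7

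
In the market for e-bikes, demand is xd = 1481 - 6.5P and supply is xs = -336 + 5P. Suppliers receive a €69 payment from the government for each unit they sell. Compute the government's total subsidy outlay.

Pre-subsidy: 1481 - 6.5P = -336 + 5P gives P* = 158, x* = 454.
With the subsidy, sellers receive Ps = Pb + 69 for each unit, where Pb is the price buyers pay.
Supply in terms of Pb becomes xs = -336 + 5(Pb + 69) = 9 + 5Pb. Setting this equal to demand: 1481 - 6.5Pb = 9 + 5Pb, so Pb = 128.
Sellers receive Ps = 128 + 69 = 197; x' = 1481 − 6.5·128 = 649.
Government outlay = subsidy × quantity = 69 × 649 = 44781.

Government cost = €44781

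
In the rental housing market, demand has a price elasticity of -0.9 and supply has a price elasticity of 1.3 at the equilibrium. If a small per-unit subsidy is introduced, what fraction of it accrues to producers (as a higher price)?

For a small subsidy around the equilibrium, the benefit split depends on the relative slopes, which at a point are proportional to the elasticities.
Buyer share = εs/(εs + |εd|) = 1.3/(1.3 + 0.9) = 13/22; seller share = |εd|/(εs + |εd|) = 9/22.
So producers capture 9/22 of the subsidy.

Producer share = 9/22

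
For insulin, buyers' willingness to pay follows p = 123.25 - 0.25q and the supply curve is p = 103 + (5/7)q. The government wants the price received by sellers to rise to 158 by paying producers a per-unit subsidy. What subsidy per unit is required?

At a seller price of 158, quantity supplied is -144.2 + 1.4·158 = 77.
Buyers absorb 77 only when they pay pb = 123.25 − 0.25·77 = 104.
s = ps − pb = 158 − 104 = 54.

Required subsidy s = 54 per unit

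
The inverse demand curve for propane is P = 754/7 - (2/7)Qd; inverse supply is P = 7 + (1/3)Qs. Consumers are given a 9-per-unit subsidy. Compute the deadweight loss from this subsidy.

Deadweight loss = 1701/26

Pre-subsidy: 754/7 - (2/7)Q = 7 + (1/3)Q gives Q* = 2115/13 and P* = 796/13.
With the rebate, buyers effectively pay Pb = Ps − 9, where Ps is the price sellers receive.
On the curves, Pb = 754/7 - (2/7)Q and Ps = 7 + (1/3)Q; the wedge Ps − Pb = 9 gives 7 + (1/3)Q − (754/7 - (2/7)Q) = 9, so Q' = 2304/13.
Then Pb = 754/7 − (2/7)·(2304/13) = 742/13 and Ps = 7 + (1/3)·(2304/13) = 859/13.
The subsidy expands output by 2304/13 − 2115/13 = 189/13 past the efficient level; on those units the gap between marginal cost and willingness to pay runs from 0 up to 9.
DWL = ½ × 9 × 189/13 = 1701/26.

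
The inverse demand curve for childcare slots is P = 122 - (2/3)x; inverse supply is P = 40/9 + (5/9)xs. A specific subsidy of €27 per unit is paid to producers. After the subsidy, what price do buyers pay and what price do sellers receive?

Pre-subsidy: 122 - (2/3)x = 40/9 + (5/9)x gives x* = 1058/11 and P* = 1910/33.
With the subsidy, sellers receive Ps = Pb + 27 for each unit, where Pb is the price buyers pay.
On the curves, Pb = 122 - (2/3)x and Ps = 40/9 + (5/9)x; the wedge Ps − Pb = 27 gives 40/9 + (5/9)x − (122 - (2/3)x) = 27, so x' = 1301/11.
Then Pb = 122 − (2/3)·(1301/11) = 1424/33 and Ps = 40/9 + (5/9)·(1301/11) = 2315/33.

Buyers pay 1424/33; sellers receive 2315/33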